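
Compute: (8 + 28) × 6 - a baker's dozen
Convert a baker's dozen (colloquial) → 13 (decimal)
Expression in decimal: (8 + 28) × 6 - 13
Parentheses first: 8 + 28 = 36
Multiply: 36 × 6 = 216
Subtract: 216 - 13 = 203
203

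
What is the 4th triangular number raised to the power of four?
Convert the 4th triangular number (triangular index) → 4×5/2 = 10 (decimal)
Convert four (English words) → 4 (decimal)
Compute 10 ^ 4 = 10000
10000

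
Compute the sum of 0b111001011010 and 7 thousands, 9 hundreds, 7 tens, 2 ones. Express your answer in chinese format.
Convert 0b111001011010 (binary) → 2048 + 1024 + 512 + 64 + 16 + 8 + 2 = 3674 (decimal)
Convert 7 thousands, 9 hundreds, 7 tens, 2 ones (place-value notation) → 7×1000 + 9×100 + 7×10 + 2 = 7972 (decimal)
Compute 3674 + 7972 = 11646
Convert 11646 (decimal) → 11646 = 1×10000 + 1×1000 + 6×100 + 4×10 + 6 → 一万一千六百四十六 (Chinese numeral)
一万一千六百四十六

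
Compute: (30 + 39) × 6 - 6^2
Convert 6^2 (power) → 36 (decimal)
Expression in decimal: (30 + 39) × 6 - 36
Parentheses first: 30 + 39 = 69
Multiply: 69 × 6 = 414
Subtract: 414 - 36 = 378
378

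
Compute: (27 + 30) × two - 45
Convert two (English words) → 2 (decimal)
Expression in decimal: (27 + 30) × 2 - 45
Parentheses first: 27 + 30 = 57
Multiply: 57 × 2 = 114
Subtract: 114 - 45 = 69
69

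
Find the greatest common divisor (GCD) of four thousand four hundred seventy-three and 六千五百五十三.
Convert four thousand four hundred seventy-three (English words) → 4×1000 + 4×100 + 73 = 4473 (decimal)
Convert 六千五百五十三 (Chinese numeral) → 6×1000 + 5×100 + 5×10 + 3 = 6553 (decimal)
Compute gcd(4473, 6553) = 1
1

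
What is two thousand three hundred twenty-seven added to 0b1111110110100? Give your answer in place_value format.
Convert two thousand three hundred twenty-seven (English words) → 2×1000 + 3×100 + 27 = 2327 (decimal)
Convert 0b1111110110100 (binary) → 4096 + 2048 + 1024 + 512 + 256 + 128 + 32 + 16 + 4 = 8116 (decimal)
Compute 2327 + 8116 = 10443
Convert 10443 (decimal) → 10443 = 10×1000 + 4×100 + 4×10 + 3 → 10 thousands, 4 hundreds, 4 tens, 3 ones (place-value notation)
10 thousands, 4 hundreds, 4 tens, 3 ones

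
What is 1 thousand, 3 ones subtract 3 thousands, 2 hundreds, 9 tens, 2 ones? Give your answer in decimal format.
Convert 1 thousand, 3 ones (place-value notation) → 1×1000 + 3 = 1003 (decimal)
Convert 3 thousands, 2 hundreds, 9 tens, 2 ones (place-value notation) → 3×1000 + 2×100 + 9×10 + 2 = 3292 (decimal)
Compute 1003 - 3292 = -2289
-2289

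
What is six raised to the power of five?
Convert six (English words) → 6 (decimal)
Convert five (English words) → 5 (decimal)
Compute 6 ^ 5 = 7776
7776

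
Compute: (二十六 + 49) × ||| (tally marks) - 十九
Convert 二十六 (Chinese numeral) → 2×10 + 6 = 26 (decimal)
Convert ||| (tally marks) → 3 (decimal)
Convert 十九 (Chinese numeral) → 1×10 + 9 = 19 (decimal)
Expression in decimal: (26 + 49) × 3 - 19
Parentheses first: 26 + 49 = 75
Multiply: 75 × 3 = 225
Subtract: 225 - 19 = 206
206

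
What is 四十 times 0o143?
Convert 四十 (Chinese numeral) → 4×10 = 40 (decimal)
Convert 0o143 (octal) → 1×64 + 4×8 + 3 = 99 (decimal)
Compute 40 × 99 = 3960
3960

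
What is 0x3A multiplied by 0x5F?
Convert 0x3A (hexadecimal) → 3×16 + 10 = 58 (decimal)
Convert 0x5F (hexadecimal) → 5×16 + 15 = 95 (decimal)
Compute 58 × 95 = 5510
5510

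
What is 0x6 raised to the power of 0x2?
Convert 0x6 (hexadecimal) → 6 (decimal)
Convert 0x2 (hexadecimal) → 2 (decimal)
Compute 6 ^ 2 = 36
36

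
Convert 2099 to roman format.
Convert 2099 (decimal) → 2099 = 1000 + 1000 + 90 + 9 → MMXCIX (Roman numeral)
MMXCIX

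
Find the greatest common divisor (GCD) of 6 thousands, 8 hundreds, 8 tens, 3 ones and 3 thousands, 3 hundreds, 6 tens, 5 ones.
Convert 6 thousands, 8 hundreds, 8 tens, 3 ones (place-value notation) → 6×1000 + 8×100 + 8×10 + 3 = 6883 (decimal)
Convert 3 thousands, 3 hundreds, 6 tens, 5 ones (place-value notation) → 3×1000 + 3×100 + 6×10 + 5 = 3365 (decimal)
Compute gcd(6883, 3365) = 1
1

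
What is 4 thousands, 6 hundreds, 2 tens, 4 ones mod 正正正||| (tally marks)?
Convert 4 thousands, 6 hundreds, 2 tens, 4 ones (place-value notation) → 4×1000 + 6×100 + 2×10 + 4 = 4624 (decimal)
Convert 正正正||| (tally marks) → 5 + 5 + 5 + 3 = 18 (decimal)
Compute 4624 mod 18 = 16
16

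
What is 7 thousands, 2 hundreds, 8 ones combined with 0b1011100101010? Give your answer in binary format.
Convert 7 thousands, 2 hundreds, 8 ones (place-value notation) → 7×1000 + 2×100 + 8 = 7208 (decimal)
Convert 0b1011100101010 (binary) → 4096 + 1024 + 512 + 256 + 32 + 8 + 2 = 5930 (decimal)
Compute 7208 + 5930 = 13138
Convert 13138 (decimal) → 13138 = 8192 + 4096 + 512 + 256 + 64 + 16 + 2 → 0b11001101010010 (binary)
0b11001101010010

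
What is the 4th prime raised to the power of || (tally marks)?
Convert the 4th prime (prime index) → 7 (decimal)
Convert || (tally marks) → 2 (decimal)
Compute 7 ^ 2 = 49
49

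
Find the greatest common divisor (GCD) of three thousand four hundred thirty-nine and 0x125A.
Convert three thousand four hundred thirty-nine (English words) → 3×1000 + 4×100 + 39 = 3439 (decimal)
Convert 0x125A (hexadecimal) → 1×4096 + 2×256 + 5×16 + 10 = 4698 (decimal)
Compute gcd(3439, 4698) = 1
1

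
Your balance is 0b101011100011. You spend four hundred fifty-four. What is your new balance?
Convert 0b101011100011 (binary) → 2048 + 512 + 128 + 64 + 32 + 2 + 1 = 2787 (decimal)
Convert four hundred fifty-four (English words) → 4×100 + 54 = 454 (decimal)
Compute 2787 - 454 = 2333
2333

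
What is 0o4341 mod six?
Convert 0o4341 (octal) → 4×512 + 3×64 + 4×8 + 1 = 2273 (decimal)
Convert six (English words) → 6 (decimal)
Compute 2273 mod 6 = 5
5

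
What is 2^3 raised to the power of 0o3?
Convert 2^3 (power) → 8 (decimal)
Convert 0o3 (octal) → 3 (decimal)
Compute 8 ^ 3 = 512
512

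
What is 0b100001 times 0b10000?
Convert 0b100001 (binary) → 32 + 1 = 33 (decimal)
Convert 0b10000 (binary) → 16 (decimal)
Compute 33 × 16 = 528
528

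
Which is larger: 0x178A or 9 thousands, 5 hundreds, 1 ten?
Convert 0x178A (hexadecimal) → 1×4096 + 7×256 + 8×16 + 10 = 6026 (decimal)
Convert 9 thousands, 5 hundreds, 1 ten (place-value notation) → 9×1000 + 5×100 + 1×10 = 9510 (decimal)
Compare 6026 vs 9510: larger = 9510
9510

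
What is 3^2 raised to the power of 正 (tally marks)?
Convert 3^2 (power) → 9 (decimal)
Convert 正 (tally marks) → 5 (decimal)
Compute 9 ^ 5 = 59049
59049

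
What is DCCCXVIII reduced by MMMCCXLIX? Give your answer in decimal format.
Convert DCCCXVIII (Roman numeral) → 500 + 100 + 100 + 100 + 10 + 5 + 1 + 1 + 1 = 818 (decimal)
Convert MMMCCXLIX (Roman numeral) → 1000 + 1000 + 1000 + 100 + 100 + 40 + 9 = 3249 (decimal)
Compute 818 - 3249 = -2431
-2431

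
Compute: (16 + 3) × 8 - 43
Parentheses first: 16 + 3 = 19
Multiply: 19 × 8 = 152
Subtract: 152 - 43 = 109
109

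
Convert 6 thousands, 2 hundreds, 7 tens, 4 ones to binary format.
Convert 6 thousands, 2 hundreds, 7 tens, 4 ones (place-value notation) → 6×1000 + 2×100 + 7×10 + 4 = 6274 (decimal)
Convert 6274 (decimal) → 6274 = 4096 + 2048 + 128 + 2 → 0b1100010000010 (binary)
0b1100010000010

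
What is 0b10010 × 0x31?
Convert 0b10010 (binary) → 16 + 2 = 18 (decimal)
Convert 0x31 (hexadecimal) → 3×16 + 1 = 49 (decimal)
Compute 18 × 49 = 882
882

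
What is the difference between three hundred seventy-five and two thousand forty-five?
Convert three hundred seventy-five (English words) → 3×100 + 75 = 375 (decimal)
Convert two thousand forty-five (English words) → 2×1000 + 45 = 2045 (decimal)
Difference: |375 - 2045| = 1670
1670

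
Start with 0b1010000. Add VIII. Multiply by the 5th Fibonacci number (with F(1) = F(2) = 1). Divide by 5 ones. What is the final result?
Convert 0b1010000 (binary) → 64 + 16 = 80 (decimal)
Start: 80
Convert VIII (Roman numeral) → 5 + 1 + 1 + 1 = 8 (decimal)
80 + 8 = 88
Convert the 5th Fibonacci number (with F(1) = F(2) = 1) (Fibonacci index) → 1, 1, 2, 3, 5 → 5 (decimal)
88 × 5 = 440
Convert 5 ones (place-value notation) → 5 (decimal)
440 ÷ 5 = 88
88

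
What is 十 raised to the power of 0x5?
Convert 十 (Chinese numeral) → 1×10 = 10 (decimal)
Convert 0x5 (hexadecimal) → 5 (decimal)
Compute 10 ^ 5 = 100000
100000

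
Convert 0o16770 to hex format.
Convert 0o16770 (octal) → 1×4096 + 6×512 + 7×64 + 7×8 = 7672 (decimal)
Convert 7672 (decimal) → 7672 = 1×4096 + 13×256 + 15×16 + 8 → 0x1DF8 (hexadecimal)
0x1DF8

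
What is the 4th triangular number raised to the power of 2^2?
Convert the 4th triangular number (triangular index) → 4×5/2 = 10 (decimal)
Convert 2^2 (power) → 4 (decimal)
Compute 10 ^ 4 = 10000
10000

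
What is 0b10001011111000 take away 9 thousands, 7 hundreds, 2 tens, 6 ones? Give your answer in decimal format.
Convert 0b10001011111000 (binary) → 8192 + 512 + 128 + 64 + 32 + 16 + 8 = 8952 (decimal)
Convert 9 thousands, 7 hundreds, 2 tens, 6 ones (place-value notation) → 9×1000 + 7×100 + 2×10 + 6 = 9726 (decimal)
Compute 8952 - 9726 = -774
-774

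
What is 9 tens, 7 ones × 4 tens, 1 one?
Convert 9 tens, 7 ones (place-value notation) → 9×10 + 7 = 97 (decimal)
Convert 4 tens, 1 one (place-value notation) → 4×10 + 1 = 41 (decimal)
Compute 97 × 41 = 3977
3977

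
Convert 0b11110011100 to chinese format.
Convert 0b11110011100 (binary) → 1024 + 512 + 256 + 128 + 16 + 8 + 4 = 1948 (decimal)
Convert 1948 (decimal) → 1948 = 1×1000 + 9×100 + 4×10 + 8 → 一千九百四十八 (Chinese numeral)
一千九百四十八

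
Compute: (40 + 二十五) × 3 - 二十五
Convert 二十五 (Chinese numeral) → 2×10 + 5 = 25 (decimal)
Convert 二十五 (Chinese numeral) → 2×10 + 5 = 25 (decimal)
Expression in decimal: (40 + 25) × 3 - 25
Parentheses first: 40 + 25 = 65
Multiply: 65 × 3 = 195
Subtract: 195 - 25 = 170
170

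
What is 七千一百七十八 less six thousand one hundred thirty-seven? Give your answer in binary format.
Convert 七千一百七十八 (Chinese numeral) → 7×1000 + 1×100 + 7×10 + 8 = 7178 (decimal)
Convert six thousand one hundred thirty-seven (English words) → 6×1000 + 1×100 + 37 = 6137 (decimal)
Compute 7178 - 6137 = 1041
Convert 1041 (decimal) → 1041 = 1024 + 16 + 1 → 0b10000010001 (binary)
0b10000010001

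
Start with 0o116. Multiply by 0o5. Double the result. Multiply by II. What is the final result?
Convert 0o116 (octal) → 1×64 + 1×8 + 6 = 78 (decimal)
Start: 78
Convert 0o5 (octal) → 5 (decimal)
78 × 5 = 390
390 × 2 = 780
Convert II (Roman numeral) → 1 + 1 = 2 (decimal)
780 × 2 = 1560
1560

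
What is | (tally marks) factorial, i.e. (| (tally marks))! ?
Convert | (tally marks) → 1 (decimal)
Compute 1! = 1
1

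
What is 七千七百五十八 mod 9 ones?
Convert 七千七百五十八 (Chinese numeral) → 7×1000 + 7×100 + 5×10 + 8 = 7758 (decimal)
Convert 9 ones (place-value notation) → 9 (decimal)
Compute 7758 mod 9 = 0
0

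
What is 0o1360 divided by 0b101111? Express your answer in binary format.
Convert 0o1360 (octal) → 1×512 + 3×64 + 6×8 = 752 (decimal)
Convert 0b101111 (binary) → 32 + 8 + 4 + 2 + 1 = 47 (decimal)
Compute 752 ÷ 47 = 16
Convert 16 (decimal) → 0b10000 (binary)
0b10000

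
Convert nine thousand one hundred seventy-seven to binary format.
Convert nine thousand one hundred seventy-seven (English words) → 9×1000 + 1×100 + 77 = 9177 (decimal)
Convert 9177 (decimal) → 9177 = 8192 + 512 + 256 + 128 + 64 + 16 + 8 + 1 → 0b10001111011001 (binary)
0b10001111011001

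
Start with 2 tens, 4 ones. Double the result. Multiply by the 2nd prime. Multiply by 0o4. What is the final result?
Convert 2 tens, 4 ones (place-value notation) → 2×10 + 4 = 24 (decimal)
Start: 24
24 × 2 = 48
Convert the 2nd prime (prime index) → 3 (decimal)
48 × 3 = 144
Convert 0o4 (octal) → 4 (decimal)
144 × 4 = 576
576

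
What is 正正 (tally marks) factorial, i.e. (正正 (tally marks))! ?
Convert 正正 (tally marks) → 5 + 5 = 10 (decimal)
Compute 10! = 3628800
3628800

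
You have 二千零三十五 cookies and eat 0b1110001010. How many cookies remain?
Convert 二千零三十五 (Chinese numeral) → 2×1000 + 3×10 + 5 = 2035 (decimal)
Convert 0b1110001010 (binary) → 512 + 256 + 128 + 8 + 2 = 906 (decimal)
Compute 2035 - 906 = 1129
1129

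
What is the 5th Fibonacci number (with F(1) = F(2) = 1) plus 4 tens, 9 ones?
The 5th Fibonacci number (with F(1) = F(2) = 1): 1, 1, 2, 3, 5 → 5
Convert 4 tens, 9 ones (place-value notation) → 4×10 + 9 = 49 (decimal)
Compute 5 + 49 = 54
54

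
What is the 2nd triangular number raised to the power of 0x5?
Convert the 2nd triangular number (triangular index) → 2×3/2 = 3 (decimal)
Convert 0x5 (hexadecimal) → 5 (decimal)
Compute 3 ^ 5 = 243
243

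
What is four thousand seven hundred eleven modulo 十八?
Convert four thousand seven hundred eleven (English words) → 4×1000 + 7×100 + 11 = 4711 (decimal)
Convert 十八 (Chinese numeral) → 1×10 + 8 = 18 (decimal)
Compute 4711 mod 18 = 13
13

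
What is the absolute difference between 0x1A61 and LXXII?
Convert 0x1A61 (hexadecimal) → 1×4096 + 10×256 + 6×16 + 1 = 6753 (decimal)
Convert LXXII (Roman numeral) → 50 + 10 + 10 + 1 + 1 = 72 (decimal)
Compute |6753 - 72| = 6681
6681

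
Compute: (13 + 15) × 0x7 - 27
Convert 0x7 (hexadecimal) → 7 (decimal)
Expression in decimal: (13 + 15) × 7 - 27
Parentheses first: 13 + 15 = 28
Multiply: 28 × 7 = 196
Subtract: 196 - 27 = 169
169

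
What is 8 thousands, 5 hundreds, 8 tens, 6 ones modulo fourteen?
Convert 8 thousands, 5 hundreds, 8 tens, 6 ones (place-value notation) → 8×1000 + 5×100 + 8×10 + 6 = 8586 (decimal)
Convert fourteen (English words) → 14 (decimal)
Compute 8586 mod 14 = 4
4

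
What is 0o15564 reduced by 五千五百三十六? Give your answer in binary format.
Convert 0o15564 (octal) → 1×4096 + 5×512 + 5×64 + 6×8 + 4 = 7028 (decimal)
Convert 五千五百三十六 (Chinese numeral) → 5×1000 + 5×100 + 3×10 + 6 = 5536 (decimal)
Compute 7028 - 5536 = 1492
Convert 1492 (decimal) → 1492 = 1024 + 256 + 128 + 64 + 16 + 4 → 0b10111010100 (binary)
0b10111010100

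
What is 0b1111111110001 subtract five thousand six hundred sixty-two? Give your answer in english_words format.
Convert 0b1111111110001 (binary) → 4096 + 2048 + 1024 + 512 + 256 + 128 + 64 + 32 + 16 + 1 = 8177 (decimal)
Convert five thousand six hundred sixty-two (English words) → 5×1000 + 6×100 + 62 = 5662 (decimal)
Compute 8177 - 5662 = 2515
Convert 2515 (decimal) → 2515 = 2×1000 + 5×100 + 15 → two thousand five hundred fifteen (English words)
two thousand five hundred fifteen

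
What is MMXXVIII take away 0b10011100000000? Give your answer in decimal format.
Convert MMXXVIII (Roman numeral) → 1000 + 1000 + 10 + 10 + 5 + 1 + 1 + 1 = 2028 (decimal)
Convert 0b10011100000000 (binary) → 8192 + 1024 + 512 + 256 = 9984 (decimal)
Compute 2028 - 9984 = -7956
-7956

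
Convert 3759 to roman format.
Convert 3759 (decimal) → 3759 = 1000 + 1000 + 1000 + 500 + 100 + 100 + 50 + 9 → MMMDCCLIX (Roman numeral)
MMMDCCLIX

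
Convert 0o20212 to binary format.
Convert 0o20212 (octal) → 2×4096 + 2×64 + 1×8 + 2 = 8330 (decimal)
Convert 8330 (decimal) → 8330 = 8192 + 128 + 8 + 2 → 0b10000010001010 (binary)
0b10000010001010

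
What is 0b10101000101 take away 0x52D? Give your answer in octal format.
Convert 0b10101000101 (binary) → 1024 + 256 + 64 + 4 + 1 = 1349 (decimal)
Convert 0x52D (hexadecimal) → 5×256 + 2×16 + 13 = 1325 (decimal)
Compute 1349 - 1325 = 24
Convert 24 (decimal) → 24 = 3×8 → 0o30 (octal)
0o30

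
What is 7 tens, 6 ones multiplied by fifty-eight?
Convert 7 tens, 6 ones (place-value notation) → 7×10 + 6 = 76 (decimal)
Convert fifty-eight (English words) → 58 (decimal)
Compute 76 × 58 = 4408
4408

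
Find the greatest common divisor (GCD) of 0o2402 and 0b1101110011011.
Convert 0o2402 (octal) → 2×512 + 4×64 + 2 = 1282 (decimal)
Convert 0b1101110011011 (binary) → 4096 + 2048 + 512 + 256 + 128 + 16 + 8 + 2 + 1 = 7067 (decimal)
Compute gcd(1282, 7067) = 1
1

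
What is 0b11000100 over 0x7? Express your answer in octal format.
Convert 0b11000100 (binary) → 128 + 64 + 4 = 196 (decimal)
Convert 0x7 (hexadecimal) → 7 (decimal)
Compute 196 ÷ 7 = 28
Convert 28 (decimal) → 28 = 3×8 + 4 → 0o34 (octal)
0o34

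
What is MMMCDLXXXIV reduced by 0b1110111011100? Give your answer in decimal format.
Convert MMMCDLXXXIV (Roman numeral) → 1000 + 1000 + 1000 + 400 + 50 + 10 + 10 + 10 + 4 = 3484 (decimal)
Convert 0b1110111011100 (binary) → 4096 + 2048 + 1024 + 256 + 128 + 64 + 16 + 8 + 4 = 7644 (decimal)
Compute 3484 - 7644 = -4160
-4160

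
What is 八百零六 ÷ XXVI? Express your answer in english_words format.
Convert 八百零六 (Chinese numeral) → 8×100 + 6 = 806 (decimal)
Convert XXVI (Roman numeral) → 10 + 10 + 5 + 1 = 26 (decimal)
Compute 806 ÷ 26 = 31
Convert 31 (decimal) → thirty-one (English words)
thirty-one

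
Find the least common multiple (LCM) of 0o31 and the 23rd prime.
Convert 0o31 (octal) → 3×8 + 1 = 25 (decimal)
Convert the 23rd prime (prime index) → 83 (decimal)
Compute lcm(25, 83) = 2075
2075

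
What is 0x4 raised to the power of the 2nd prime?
Convert 0x4 (hexadecimal) → 4 (decimal)
Convert the 2nd prime (prime index) → 3 (decimal)
Compute 4 ^ 3 = 64
64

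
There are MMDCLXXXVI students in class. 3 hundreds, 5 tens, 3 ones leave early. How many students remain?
Convert MMDCLXXXVI (Roman numeral) → 1000 + 1000 + 500 + 100 + 50 + 10 + 10 + 10 + 5 + 1 = 2686 (decimal)
Convert 3 hundreds, 5 tens, 3 ones (place-value notation) → 3×100 + 5×10 + 3 = 353 (decimal)
Compute 2686 - 353 = 2333
2333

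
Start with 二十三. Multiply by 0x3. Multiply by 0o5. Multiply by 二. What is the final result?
Convert 二十三 (Chinese numeral) → 2×10 + 3 = 23 (decimal)
Start: 23
Convert 0x3 (hexadecimal) → 3 (decimal)
23 × 3 = 69
Convert 0o5 (octal) → 5 (decimal)
69 × 5 = 345
Convert 二 (Chinese numeral) → 2 (decimal)
345 × 2 = 690
690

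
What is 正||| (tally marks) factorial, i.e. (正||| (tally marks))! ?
Convert 正||| (tally marks) → 5 + 3 = 8 (decimal)
Compute 8! = 40320
40320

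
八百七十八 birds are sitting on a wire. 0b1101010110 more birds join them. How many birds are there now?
Convert 八百七十八 (Chinese numeral) → 8×100 + 7×10 + 8 = 878 (decimal)
Convert 0b1101010110 (binary) → 512 + 256 + 64 + 16 + 4 + 2 = 854 (decimal)
Compute 878 + 854 = 1732
1732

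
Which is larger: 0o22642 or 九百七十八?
Convert 0o22642 (octal) → 2×4096 + 2×512 + 6×64 + 4×8 + 2 = 9634 (decimal)
Convert 九百七十八 (Chinese numeral) → 9×100 + 7×10 + 8 = 978 (decimal)
Compare 9634 vs 978: larger = 9634
9634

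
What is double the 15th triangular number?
The 15th triangular number = 15×16/2 = 120
Compute 120 × 2 = 240
240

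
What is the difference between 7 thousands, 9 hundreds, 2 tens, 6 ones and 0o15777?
Convert 7 thousands, 9 hundreds, 2 tens, 6 ones (place-value notation) → 7×1000 + 9×100 + 2×10 + 6 = 7926 (decimal)
Convert 0o15777 (octal) → 1×4096 + 5×512 + 7×64 + 7×8 + 7 = 7167 (decimal)
Difference: |7926 - 7167| = 759
759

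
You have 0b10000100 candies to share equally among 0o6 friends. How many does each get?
Convert 0b10000100 (binary) → 128 + 4 = 132 (decimal)
Convert 0o6 (octal) → 6 (decimal)
Compute 132 ÷ 6 = 22
22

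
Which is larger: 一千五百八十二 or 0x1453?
Convert 一千五百八十二 (Chinese numeral) → 1×1000 + 5×100 + 8×10 + 2 = 1582 (decimal)
Convert 0x1453 (hexadecimal) → 1×4096 + 4×256 + 5×16 + 3 = 5203 (decimal)
Compare 1582 vs 5203: larger = 5203
5203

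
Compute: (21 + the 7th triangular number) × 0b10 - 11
Convert the 7th triangular number (triangular index) → 7×8/2 = 28 (decimal)
Convert 0b10 (binary) → 2 (decimal)
Expression in decimal: (21 + 28) × 2 - 11
Parentheses first: 21 + 28 = 49
Multiply: 49 × 2 = 98
Subtract: 98 - 11 = 87
87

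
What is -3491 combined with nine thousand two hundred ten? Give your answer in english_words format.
Convert nine thousand two hundred ten (English words) → 9×1000 + 2×100 + 10 = 9210 (decimal)
Compute -3491 + 9210 = 5719
Convert 5719 (decimal) → 5719 = 5×1000 + 7×100 + 19 → five thousand seven hundred nineteen (English words)
five thousand seven hundred nineteen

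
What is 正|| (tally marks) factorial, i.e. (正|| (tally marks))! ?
Convert 正|| (tally marks) → 5 + 2 = 7 (decimal)
Compute 7! = 5040
5040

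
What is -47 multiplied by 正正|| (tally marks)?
Convert 正正|| (tally marks) → 5 + 5 + 2 = 12 (decimal)
Compute -47 × 12 = -564
-564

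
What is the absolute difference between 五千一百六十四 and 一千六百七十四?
Convert 五千一百六十四 (Chinese numeral) → 5×1000 + 1×100 + 6×10 + 4 = 5164 (decimal)
Convert 一千六百七十四 (Chinese numeral) → 1×1000 + 6×100 + 7×10 + 4 = 1674 (decimal)
Compute |5164 - 1674| = 3490
3490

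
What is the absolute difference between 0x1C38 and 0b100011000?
Convert 0x1C38 (hexadecimal) → 1×4096 + 12×256 + 3×16 + 8 = 7224 (decimal)
Convert 0b100011000 (binary) → 256 + 16 + 8 = 280 (decimal)
Compute |7224 - 280| = 6944
6944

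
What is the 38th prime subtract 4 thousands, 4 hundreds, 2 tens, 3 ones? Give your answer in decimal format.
Convert the 38th prime (prime index) → 163 (decimal)
Convert 4 thousands, 4 hundreds, 2 tens, 3 ones (place-value notation) → 4×1000 + 4×100 + 2×10 + 3 = 4423 (decimal)
Compute 163 - 4423 = -4260
-4260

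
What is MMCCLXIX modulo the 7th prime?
Convert MMCCLXIX (Roman numeral) → 1000 + 1000 + 100 + 100 + 50 + 10 + 9 = 2269 (decimal)
Convert the 7th prime (prime index) → 17 (decimal)
Compute 2269 mod 17 = 8
8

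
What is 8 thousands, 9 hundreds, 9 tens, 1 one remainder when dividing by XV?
Convert 8 thousands, 9 hundreds, 9 tens, 1 one (place-value notation) → 8×1000 + 9×100 + 9×10 + 1 = 8991 (decimal)
Convert XV (Roman numeral) → 10 + 5 = 15 (decimal)
Compute 8991 mod 15 = 6
6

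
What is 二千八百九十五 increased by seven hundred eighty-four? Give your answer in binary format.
Convert 二千八百九十五 (Chinese numeral) → 2×1000 + 8×100 + 9×10 + 5 = 2895 (decimal)
Convert seven hundred eighty-four (English words) → 7×100 + 84 = 784 (decimal)
Compute 2895 + 784 = 3679
Convert 3679 (decimal) → 3679 = 2048 + 1024 + 512 + 64 + 16 + 8 + 4 + 2 + 1 → 0b111001011111 (binary)
0b111001011111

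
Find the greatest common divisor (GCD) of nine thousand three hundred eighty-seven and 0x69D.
Convert nine thousand three hundred eighty-seven (English words) → 9×1000 + 3×100 + 87 = 9387 (decimal)
Convert 0x69D (hexadecimal) → 6×256 + 9×16 + 13 = 1693 (decimal)
Compute gcd(9387, 1693) = 1
1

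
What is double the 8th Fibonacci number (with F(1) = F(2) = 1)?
The 8th Fibonacci number (with F(1) = F(2) = 1): 1, 1, 2, 3, 5, 8, 13, 21 → 21
Compute 21 × 2 = 42
42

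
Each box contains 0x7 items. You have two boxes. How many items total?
Convert 0x7 (hexadecimal) → 7 (decimal)
Convert two (English words) → 2 (decimal)
Compute 7 × 2 = 14
14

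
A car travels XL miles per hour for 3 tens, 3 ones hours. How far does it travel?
Convert XL (Roman numeral) → 40 (decimal)
Convert 3 tens, 3 ones (place-value notation) → 3×10 + 3 = 33 (decimal)
Compute 40 × 33 = 1320
1320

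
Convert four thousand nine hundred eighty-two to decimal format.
Convert four thousand nine hundred eighty-two (English words) → 4×1000 + 9×100 + 82 = 4982 (decimal)
4982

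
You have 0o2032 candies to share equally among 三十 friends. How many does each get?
Convert 0o2032 (octal) → 2×512 + 3×8 + 2 = 1050 (decimal)
Convert 三十 (Chinese numeral) → 3×10 = 30 (decimal)
Compute 1050 ÷ 30 = 35
35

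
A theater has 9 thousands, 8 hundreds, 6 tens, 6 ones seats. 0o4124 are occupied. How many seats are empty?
Convert 9 thousands, 8 hundreds, 6 tens, 6 ones (place-value notation) → 9×1000 + 8×100 + 6×10 + 6 = 9866 (decimal)
Convert 0o4124 (octal) → 4×512 + 1×64 + 2×8 + 4 = 2132 (decimal)
Compute 9866 - 2132 = 7734
7734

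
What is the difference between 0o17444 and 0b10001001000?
Convert 0o17444 (octal) → 1×4096 + 7×512 + 4×64 + 4×8 + 4 = 7972 (decimal)
Convert 0b10001001000 (binary) → 1024 + 64 + 8 = 1096 (decimal)
Difference: |7972 - 1096| = 6876
6876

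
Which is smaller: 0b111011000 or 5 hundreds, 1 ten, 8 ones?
Convert 0b111011000 (binary) → 256 + 128 + 64 + 16 + 8 = 472 (decimal)
Convert 5 hundreds, 1 ten, 8 ones (place-value notation) → 5×100 + 1×10 + 8 = 518 (decimal)
Compare 472 vs 518: smaller = 472
472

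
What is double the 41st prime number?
The 41st prime number = 179
Compute 179 × 2 = 358
358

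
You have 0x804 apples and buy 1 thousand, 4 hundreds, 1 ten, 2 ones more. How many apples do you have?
Convert 0x804 (hexadecimal) → 8×256 + 4 = 2052 (decimal)
Convert 1 thousand, 4 hundreds, 1 ten, 2 ones (place-value notation) → 1×1000 + 4×100 + 1×10 + 2 = 1412 (decimal)
Compute 2052 + 1412 = 3464
3464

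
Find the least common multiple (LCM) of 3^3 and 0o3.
Convert 3^3 (power) → 27 (decimal)
Convert 0o3 (octal) → 3 (decimal)
Compute lcm(27, 3) = 27
27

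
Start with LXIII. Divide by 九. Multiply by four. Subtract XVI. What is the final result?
Convert LXIII (Roman numeral) → 50 + 10 + 1 + 1 + 1 = 63 (decimal)
Start: 63
Convert 九 (Chinese numeral) → 9 (decimal)
63 ÷ 9 = 7
Convert four (English words) → 4 (decimal)
7 × 4 = 28
Convert XVI (Roman numeral) → 10 + 5 + 1 = 16 (decimal)
28 - 16 = 12
12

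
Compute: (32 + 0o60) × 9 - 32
Convert 0o60 (octal) → 6×8 = 48 (decimal)
Expression in decimal: (32 + 48) × 9 - 32
Parentheses first: 32 + 48 = 80
Multiply: 80 × 9 = 720
Subtract: 720 - 32 = 688
688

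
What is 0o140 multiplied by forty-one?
Convert 0o140 (octal) → 1×64 + 4×8 = 96 (decimal)
Convert forty-one (English words) → 41 (decimal)
Compute 96 × 41 = 3936
3936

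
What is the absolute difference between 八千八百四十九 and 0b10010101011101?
Convert 八千八百四十九 (Chinese numeral) → 8×1000 + 8×100 + 4×10 + 9 = 8849 (decimal)
Convert 0b10010101011101 (binary) → 8192 + 1024 + 256 + 64 + 16 + 8 + 4 + 1 = 9565 (decimal)
Compute |8849 - 9565| = 716
716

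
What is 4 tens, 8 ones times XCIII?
Convert 4 tens, 8 ones (place-value notation) → 4×10 + 8 = 48 (decimal)
Convert XCIII (Roman numeral) → 90 + 1 + 1 + 1 = 93 (decimal)
Compute 48 × 93 = 4464
4464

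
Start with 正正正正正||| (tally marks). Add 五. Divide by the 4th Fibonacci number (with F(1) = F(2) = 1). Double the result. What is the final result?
Convert 正正正正正||| (tally marks) → 5 + 5 + 5 + 5 + 5 + 3 = 28 (decimal)
Start: 28
Convert 五 (Chinese numeral) → 5 (decimal)
28 + 5 = 33
Convert the 4th Fibonacci number (with F(1) = F(2) = 1) (Fibonacci index) → 1, 1, 2, 3 → 3 (decimal)
33 ÷ 3 = 11
11 × 2 = 22
22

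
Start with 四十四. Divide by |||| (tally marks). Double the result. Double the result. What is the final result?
Convert 四十四 (Chinese numeral) → 4×10 + 4 = 44 (decimal)
Start: 44
Convert |||| (tally marks) → 4 (decimal)
44 ÷ 4 = 11
11 × 2 = 22
22 × 2 = 44
44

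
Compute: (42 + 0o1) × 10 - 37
Convert 0o1 (octal) → 1 (decimal)
Expression in decimal: (42 + 1) × 10 - 37
Parentheses first: 42 + 1 = 43
Multiply: 43 × 10 = 430
Subtract: 430 - 37 = 393
393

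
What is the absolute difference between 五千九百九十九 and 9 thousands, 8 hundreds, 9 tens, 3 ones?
Convert 五千九百九十九 (Chinese numeral) → 5×1000 + 9×100 + 9×10 + 9 = 5999 (decimal)
Convert 9 thousands, 8 hundreds, 9 tens, 3 ones (place-value notation) → 9×1000 + 8×100 + 9×10 + 3 = 9893 (decimal)
Compute |5999 - 9893| = 3894
3894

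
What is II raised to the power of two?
Convert II (Roman numeral) → 1 + 1 = 2 (decimal)
Convert two (English words) → 2 (decimal)
Compute 2 ^ 2 = 4
4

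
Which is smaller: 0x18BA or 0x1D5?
Convert 0x18BA (hexadecimal) → 1×4096 + 8×256 + 11×16 + 10 = 6330 (decimal)
Convert 0x1D5 (hexadecimal) → 1×256 + 13×16 + 5 = 469 (decimal)
Compare 6330 vs 469: smaller = 469
469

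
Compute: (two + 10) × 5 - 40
Convert two (English words) → 2 (decimal)
Expression in decimal: (2 + 10) × 5 - 40
Parentheses first: 2 + 10 = 12
Multiply: 12 × 5 = 60
Subtract: 60 - 40 = 20
20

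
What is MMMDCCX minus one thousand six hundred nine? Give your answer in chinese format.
Convert MMMDCCX (Roman numeral) → 1000 + 1000 + 1000 + 500 + 100 + 100 + 10 = 3710 (decimal)
Convert one thousand six hundred nine (English words) → 1×1000 + 6×100 + 9 = 1609 (decimal)
Compute 3710 - 1609 = 2101
Convert 2101 (decimal) → 2101 = 2×1000 + 1×100 + 1 → 二千一百零一 (Chinese numeral)
二千一百零一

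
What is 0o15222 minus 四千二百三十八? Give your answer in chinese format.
Convert 0o15222 (octal) → 1×4096 + 5×512 + 2×64 + 2×8 + 2 = 6802 (decimal)
Convert 四千二百三十八 (Chinese numeral) → 4×1000 + 2×100 + 3×10 + 8 = 4238 (decimal)
Compute 6802 - 4238 = 2564
Convert 2564 (decimal) → 2564 = 2×1000 + 5×100 + 6×10 + 4 → 二千五百六十四 (Chinese numeral)
二千五百六十四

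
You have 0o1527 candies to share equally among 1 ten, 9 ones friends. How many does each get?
Convert 0o1527 (octal) → 1×512 + 5×64 + 2×8 + 7 = 855 (decimal)
Convert 1 ten, 9 ones (place-value notation) → 1×10 + 9 = 19 (decimal)
Compute 855 ÷ 19 = 45
45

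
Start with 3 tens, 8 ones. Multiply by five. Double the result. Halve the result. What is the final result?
Convert 3 tens, 8 ones (place-value notation) → 3×10 + 8 = 38 (decimal)
Start: 38
Convert five (English words) → 5 (decimal)
38 × 5 = 190
190 × 2 = 380
380 ÷ 2 = 190
190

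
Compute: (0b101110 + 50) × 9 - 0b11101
Convert 0b101110 (binary) → 32 + 8 + 4 + 2 = 46 (decimal)
Convert 0b11101 (binary) → 16 + 8 + 4 + 1 = 29 (decimal)
Expression in decimal: (46 + 50) × 9 - 29
Parentheses first: 46 + 50 = 96
Multiply: 96 × 9 = 864
Subtract: 864 - 29 = 835
835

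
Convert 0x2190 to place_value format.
Convert 0x2190 (hexadecimal) → 2×4096 + 1×256 + 9×16 = 8592 (decimal)
Convert 8592 (decimal) → 8592 = 8×1000 + 5×100 + 9×10 + 2 → 8 thousands, 5 hundreds, 9 tens, 2 ones (place-value notation)
8 thousands, 5 hundreds, 9 tens, 2 ones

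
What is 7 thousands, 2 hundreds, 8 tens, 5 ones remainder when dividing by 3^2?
Convert 7 thousands, 2 hundreds, 8 tens, 5 ones (place-value notation) → 7×1000 + 2×100 + 8×10 + 5 = 7285 (decimal)
Convert 3^2 (power) → 9 (decimal)
Compute 7285 mod 9 = 4
4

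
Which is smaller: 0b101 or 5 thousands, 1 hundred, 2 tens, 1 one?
Convert 0b101 (binary) → 4 + 1 = 5 (decimal)
Convert 5 thousands, 1 hundred, 2 tens, 1 one (place-value notation) → 5×1000 + 1×100 + 2×10 + 1 = 5121 (decimal)
Compare 5 vs 5121: smaller = 5
5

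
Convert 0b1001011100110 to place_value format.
Convert 0b1001011100110 (binary) → 4096 + 512 + 128 + 64 + 32 + 4 + 2 = 4838 (decimal)
Convert 4838 (decimal) → 4838 = 4×1000 + 8×100 + 3×10 + 8 → 4 thousands, 8 hundreds, 3 tens, 8 ones (place-value notation)
4 thousands, 8 hundreds, 3 tens, 8 ones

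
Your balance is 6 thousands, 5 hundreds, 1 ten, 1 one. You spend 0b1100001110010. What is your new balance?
Convert 6 thousands, 5 hundreds, 1 ten, 1 one (place-value notation) → 6×1000 + 5×100 + 1×10 + 1 = 6511 (decimal)
Convert 0b1100001110010 (binary) → 4096 + 2048 + 64 + 32 + 16 + 2 = 6258 (decimal)
Compute 6511 - 6258 = 253
253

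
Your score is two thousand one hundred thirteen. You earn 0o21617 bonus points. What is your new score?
Convert two thousand one hundred thirteen (English words) → 2×1000 + 1×100 + 13 = 2113 (decimal)
Convert 0o21617 (octal) → 2×4096 + 1×512 + 6×64 + 1×8 + 7 = 9103 (decimal)
Compute 2113 + 9103 = 11216
11216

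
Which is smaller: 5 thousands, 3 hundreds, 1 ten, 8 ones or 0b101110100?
Convert 5 thousands, 3 hundreds, 1 ten, 8 ones (place-value notation) → 5×1000 + 3×100 + 1×10 + 8 = 5318 (decimal)
Convert 0b101110100 (binary) → 256 + 64 + 32 + 16 + 4 = 372 (decimal)
Compare 5318 vs 372: smaller = 372
372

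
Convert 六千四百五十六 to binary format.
Convert 六千四百五十六 (Chinese numeral) → 6×1000 + 4×100 + 5×10 + 6 = 6456 (decimal)
Convert 6456 (decimal) → 6456 = 4096 + 2048 + 256 + 32 + 16 + 8 → 0b1100100111000 (binary)
0b1100100111000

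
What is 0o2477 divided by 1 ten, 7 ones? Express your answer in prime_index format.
Convert 0o2477 (octal) → 2×512 + 4×64 + 7×8 + 7 = 1343 (decimal)
Convert 1 ten, 7 ones (place-value notation) → 1×10 + 7 = 17 (decimal)
Compute 1343 ÷ 17 = 79
Convert 79 (decimal) → the 22nd prime (prime index)
the 22nd prime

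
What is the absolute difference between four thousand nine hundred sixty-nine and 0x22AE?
Convert four thousand nine hundred sixty-nine (English words) → 4×1000 + 9×100 + 69 = 4969 (decimal)
Convert 0x22AE (hexadecimal) → 2×4096 + 2×256 + 10×16 + 14 = 8878 (decimal)
Compute |4969 - 8878| = 3909
3909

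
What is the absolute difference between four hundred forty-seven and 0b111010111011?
Convert four hundred forty-seven (English words) → 4×100 + 47 = 447 (decimal)
Convert 0b111010111011 (binary) → 2048 + 1024 + 512 + 128 + 32 + 16 + 8 + 2 + 1 = 3771 (decimal)
Compute |447 - 3771| = 3324
3324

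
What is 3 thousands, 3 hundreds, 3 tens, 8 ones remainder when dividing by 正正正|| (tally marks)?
Convert 3 thousands, 3 hundreds, 3 tens, 8 ones (place-value notation) → 3×1000 + 3×100 + 3×10 + 8 = 3338 (decimal)
Convert 正正正|| (tally marks) → 5 + 5 + 5 + 2 = 17 (decimal)
Compute 3338 mod 17 = 6
6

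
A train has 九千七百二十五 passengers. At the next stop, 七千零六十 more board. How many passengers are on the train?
Convert 九千七百二十五 (Chinese numeral) → 9×1000 + 7×100 + 2×10 + 5 = 9725 (decimal)
Convert 七千零六十 (Chinese numeral) → 7×1000 + 6×10 = 7060 (decimal)
Compute 9725 + 7060 = 16785
16785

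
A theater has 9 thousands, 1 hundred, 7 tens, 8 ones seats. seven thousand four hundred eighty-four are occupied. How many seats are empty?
Convert 9 thousands, 1 hundred, 7 tens, 8 ones (place-value notation) → 9×1000 + 1×100 + 7×10 + 8 = 9178 (decimal)
Convert seven thousand four hundred eighty-four (English words) → 7×1000 + 4×100 + 84 = 7484 (decimal)
Compute 9178 - 7484 = 1694
1694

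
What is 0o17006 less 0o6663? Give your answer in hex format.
Convert 0o17006 (octal) → 1×4096 + 7×512 + 6 = 7686 (decimal)
Convert 0o6663 (octal) → 6×512 + 6×64 + 6×8 + 3 = 3507 (decimal)
Compute 7686 - 3507 = 4179
Convert 4179 (decimal) → 4179 = 1×4096 + 5×16 + 3 → 0x1053 (hexadecimal)
0x1053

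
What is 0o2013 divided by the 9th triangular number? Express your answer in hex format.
Convert 0o2013 (octal) → 2×512 + 1×8 + 3 = 1035 (decimal)
Convert the 9th triangular number (triangular index) → 9×10/2 = 45 (decimal)
Compute 1035 ÷ 45 = 23
Convert 23 (decimal) → 23 = 1×16 + 7 → 0x17 (hexadecimal)
0x17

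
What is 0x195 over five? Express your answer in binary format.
Convert 0x195 (hexadecimal) → 1×256 + 9×16 + 5 = 405 (decimal)
Convert five (English words) → 5 (decimal)
Compute 405 ÷ 5 = 81
Convert 81 (decimal) → 81 = 64 + 16 + 1 → 0b1010001 (binary)
0b1010001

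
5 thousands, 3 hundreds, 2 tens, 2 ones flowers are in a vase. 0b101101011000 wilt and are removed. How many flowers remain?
Convert 5 thousands, 3 hundreds, 2 tens, 2 ones (place-value notation) → 5×1000 + 3×100 + 2×10 + 2 = 5322 (decimal)
Convert 0b101101011000 (binary) → 2048 + 512 + 256 + 64 + 16 + 8 = 2904 (decimal)
Compute 5322 - 2904 = 2418
2418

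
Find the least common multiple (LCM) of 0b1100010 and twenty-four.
Convert 0b1100010 (binary) → 64 + 32 + 2 = 98 (decimal)
Convert twenty-four (English words) → 24 (decimal)
Compute lcm(98, 24) = 1176
1176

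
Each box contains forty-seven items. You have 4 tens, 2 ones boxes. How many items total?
Convert forty-seven (English words) → 47 (decimal)
Convert 4 tens, 2 ones (place-value notation) → 4×10 + 2 = 42 (decimal)
Compute 47 × 42 = 1974
1974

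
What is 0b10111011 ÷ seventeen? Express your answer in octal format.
Convert 0b10111011 (binary) → 128 + 32 + 16 + 8 + 2 + 1 = 187 (decimal)
Convert seventeen (English words) → 17 (decimal)
Compute 187 ÷ 17 = 11
Convert 11 (decimal) → 11 = 1×8 + 3 → 0o13 (octal)
0o13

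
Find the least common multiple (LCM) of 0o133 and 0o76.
Convert 0o133 (octal) → 1×64 + 3×8 + 3 = 91 (decimal)
Convert 0o76 (octal) → 7×8 + 6 = 62 (decimal)
Compute lcm(91, 62) = 5642
5642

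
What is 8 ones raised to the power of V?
Convert 8 ones (place-value notation) → 8 (decimal)
Convert V (Roman numeral) → 5 (decimal)
Compute 8 ^ 5 = 32768
32768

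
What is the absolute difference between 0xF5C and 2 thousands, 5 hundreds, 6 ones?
Convert 0xF5C (hexadecimal) → 15×256 + 5×16 + 12 = 3932 (decimal)
Convert 2 thousands, 5 hundreds, 6 ones (place-value notation) → 2×1000 + 5×100 + 6 = 2506 (decimal)
Compute |3932 - 2506| = 1426
1426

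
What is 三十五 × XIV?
Convert 三十五 (Chinese numeral) → 3×10 + 5 = 35 (decimal)
Convert XIV (Roman numeral) → 10 + 4 = 14 (decimal)
Compute 35 × 14 = 490
490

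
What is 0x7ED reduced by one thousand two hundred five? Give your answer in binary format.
Convert 0x7ED (hexadecimal) → 7×256 + 14×16 + 13 = 2029 (decimal)
Convert one thousand two hundred five (English words) → 1×1000 + 2×100 + 5 = 1205 (decimal)
Compute 2029 - 1205 = 824
Convert 824 (decimal) → 824 = 512 + 256 + 32 + 16 + 8 → 0b1100111000 (binary)
0b1100111000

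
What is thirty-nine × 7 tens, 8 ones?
Convert thirty-nine (English words) → 39 (decimal)
Convert 7 tens, 8 ones (place-value notation) → 7×10 + 8 = 78 (decimal)
Compute 39 × 78 = 3042
3042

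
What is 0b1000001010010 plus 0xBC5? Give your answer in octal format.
Convert 0b1000001010010 (binary) → 4096 + 64 + 16 + 2 = 4178 (decimal)
Convert 0xBC5 (hexadecimal) → 11×256 + 12×16 + 5 = 3013 (decimal)
Compute 4178 + 3013 = 7191
Convert 7191 (decimal) → 7191 = 1×4096 + 6×512 + 2×8 + 7 → 0o16027 (octal)
0o16027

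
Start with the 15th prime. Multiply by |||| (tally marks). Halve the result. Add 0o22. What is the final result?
Convert the 15th prime (prime index) → 47 (decimal)
Start: 47
Convert |||| (tally marks) → 4 (decimal)
47 × 4 = 188
188 ÷ 2 = 94
Convert 0o22 (octal) → 2×8 + 2 = 18 (decimal)
94 + 18 = 112
112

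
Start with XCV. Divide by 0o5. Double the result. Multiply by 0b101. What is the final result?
Convert XCV (Roman numeral) → 90 + 5 = 95 (decimal)
Start: 95
Convert 0o5 (octal) → 5 (decimal)
95 ÷ 5 = 19
19 × 2 = 38
Convert 0b101 (binary) → 4 + 1 = 5 (decimal)
38 × 5 = 190
190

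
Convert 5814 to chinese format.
Convert 5814 (decimal) → 5814 = 5×1000 + 8×100 + 1×10 + 4 → 五千八百一十四 (Chinese numeral)
五千八百一十四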